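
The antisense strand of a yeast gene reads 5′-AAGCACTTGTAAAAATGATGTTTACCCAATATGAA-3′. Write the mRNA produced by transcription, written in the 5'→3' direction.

RNA polymerase reads the template 3'→5' and synthesizes mRNA 5'→3' by base-pairing (A→U, T→A, G↔C). The complement of the template is TTCGTGAACATTTTTACTACAAATGGGTTATACTT; antiparallel, so 5'→3' the coding strand is TTCATATTGGGTAAACATCATTTTTACAAGTGCTT. Replace T with U for the mRNA.

5'-UUCAUAUUGGGUAAACAUCAUUUUUACAAGUGCUU-3'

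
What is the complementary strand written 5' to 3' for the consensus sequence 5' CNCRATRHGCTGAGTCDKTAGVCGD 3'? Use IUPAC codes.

5'-HCGBCTAMHGACTCAGCDYATYGNG-3'

Standard pairs A↔T, G↔C; ambiguity codes pair R↔Y, K↔M, D↔H, V↔B, N↔N. Complement (GNGYTAYDCGACTCAGHMATCBGCH), then reverse for 5'→3'.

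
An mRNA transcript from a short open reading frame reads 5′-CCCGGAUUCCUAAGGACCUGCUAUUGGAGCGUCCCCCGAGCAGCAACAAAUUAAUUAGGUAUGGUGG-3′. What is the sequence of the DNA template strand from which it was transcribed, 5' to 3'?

5'-CCACCATACCTAATTAATTTGTTGCTGCTCGGGGGACGCTCCAATAGCAGGTCCTTAGGAATCCGGG-3'

Replace U with T to get the coding DNA strand: CCCGGATTCCTAAGGACCTGCTATTGGAGCGTCCCCCGAGCAGCAACAAATTAATTAGGTATGGTGG. The template strand is its reverse complement (complement GGGCCTAAGGATTCCTGGACGATAACCTCGCAGGGGGCTCGTCGTTGTTTAATTAATCCATACCACC, then reverse).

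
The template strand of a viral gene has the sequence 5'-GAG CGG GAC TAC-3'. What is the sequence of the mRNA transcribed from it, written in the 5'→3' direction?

The mRNA has the sequence of the coding strand (reverse complement of the template) with T→U. Reverse complement of GAGCGGGACTAC is GTAGTCCCGCTC; then T→U.

5'-GUAGUCCCGCUC-3'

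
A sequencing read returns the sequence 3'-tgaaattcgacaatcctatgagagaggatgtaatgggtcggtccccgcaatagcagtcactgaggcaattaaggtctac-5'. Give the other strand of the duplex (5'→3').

5'-ACTTTAAGCTGTTAGGATACTCTCTCCTACATTACCCAGCCAGGGGCGTTATCGTCAGTGACTCCGTTAATTCCAGATG-3'

The strand is given 3'→5', so its complement runs 5'→3' in the same left-to-right order: pair each base A↔T, G↔C.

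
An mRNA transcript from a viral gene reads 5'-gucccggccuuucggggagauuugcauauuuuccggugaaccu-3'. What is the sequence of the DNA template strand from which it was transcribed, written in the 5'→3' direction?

5'-AGGTTCACCGGAAAATATGCAAATCTCCCCGAAAGGCCGGGAC-3'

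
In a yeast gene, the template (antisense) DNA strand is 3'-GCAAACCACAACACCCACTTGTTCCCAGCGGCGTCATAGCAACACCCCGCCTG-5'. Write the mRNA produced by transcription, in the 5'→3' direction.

Reading the template 3'→5' as shown, RNA polymerase pairs each base (A→U, T→A, G↔C) to build mRNA 5'→3' directly.

5'-CGUUUGGUGUUGUGGGUGAACAAGGGUCGCCGCAGUAUCGUUGUGGGGCGGAC-3'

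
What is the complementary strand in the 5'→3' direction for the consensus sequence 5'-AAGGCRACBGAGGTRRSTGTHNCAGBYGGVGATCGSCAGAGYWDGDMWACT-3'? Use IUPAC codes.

Standard pairs A↔T, G↔C; ambiguity codes pair R↔Y, M↔K, W↔W, S↔S, B↔V, D↔H, N↔N. Complement (TTCCGYTGVCTCCAYYSACADNGTCVRCCBCTAGCSGTCTCRWHCHKWTGA), then reverse for 5'→3'.

5′-AGTWKHCHWRCTCTGSCGATCBCCRVCTGNDACASYYACCTCVGTYGCCTT-3′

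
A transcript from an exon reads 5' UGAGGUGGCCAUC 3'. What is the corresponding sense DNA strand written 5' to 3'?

The coding DNA strand has the same 5'→3' sequence as the mRNA with U replaced by T.

5'-TGAGGTGGCCATC-3'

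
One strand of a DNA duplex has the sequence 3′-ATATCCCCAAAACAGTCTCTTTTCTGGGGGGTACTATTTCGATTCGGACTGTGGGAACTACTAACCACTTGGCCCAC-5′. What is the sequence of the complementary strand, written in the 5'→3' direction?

5'-TATAGGGGTTTTGTCAGAGAAAAGACCCCCCATGATAAAGCTAAGCCTGACACCCTTGATGATTGGTGAACCGGGTG-3'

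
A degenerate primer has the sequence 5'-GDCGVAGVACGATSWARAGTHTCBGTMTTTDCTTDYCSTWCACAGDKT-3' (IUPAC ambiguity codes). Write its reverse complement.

5'-AMHCTGTGWASGRHAAGHAAAKACVGADACTYTWSATCGTBCTBCGHC-3'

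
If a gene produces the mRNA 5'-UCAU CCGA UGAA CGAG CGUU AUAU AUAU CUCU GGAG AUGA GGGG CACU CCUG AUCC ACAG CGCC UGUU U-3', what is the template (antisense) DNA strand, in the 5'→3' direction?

5'-AAACAGGCGCTGTGGATCAGGAGTGCCCCTCATCTCCAGAGATATATATAACGCTCGTTCATCGGATGA-3'

Replace U with T to get the coding DNA strand: TCATCCGATGAACGAGCGTTATATATATCTCTGGAGATGAGGGGCACTCCTGATCCACAGCGCCTGTTT. The template strand is its reverse complement (complement AGTAGGCTACTTGCTCGCAATATATATAGAGACCTCTACTCCCCGTGAGGACTAGGTGTCGCGGACAAA, then reverse).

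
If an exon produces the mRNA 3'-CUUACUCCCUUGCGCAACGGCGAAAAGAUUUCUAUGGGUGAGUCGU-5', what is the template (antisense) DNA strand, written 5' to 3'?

5'-GAATGAGGGAACGCGTTGCCGCTTTTCTAAAGATACCCACTCAGCA-3'

Written 5'→3' the mRNA is UGCUGAGUGGGUAUCUUUAGAAAAGCGGCAACGCGUUCCCUCAUUC, so the coding DNA strand is TGCTGAGTGGGTATCTTTAGAAAAGCGGCAACGCGTTCCCTCATTC. The template is its reverse complement.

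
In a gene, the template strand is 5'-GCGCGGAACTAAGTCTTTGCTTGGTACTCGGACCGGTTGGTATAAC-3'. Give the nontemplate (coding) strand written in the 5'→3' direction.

5'-GTTATACCAACCGGTCCGAGTACCAAGCAAAGACTTAGTTCCGCGC-3'

The coding strand is complementary and antiparallel to the template: take the complement (A↔T, G↔C) and reverse.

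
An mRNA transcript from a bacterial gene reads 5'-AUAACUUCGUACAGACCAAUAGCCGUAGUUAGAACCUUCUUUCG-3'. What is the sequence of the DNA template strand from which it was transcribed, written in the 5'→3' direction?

Replace U with T to get the coding DNA strand: ATAACTTCGTACAGACCAATAGCCGTAGTTAGAACCTTCTTTCG. The template strand is its reverse complement (complement TATTGAAGCATGTCTGGTTATCGGCATCAATCTTGGAAGAAAGC, then reverse).

5′-CGAAAGAAGGTTCTAACTACGGCTATTGGTCTGTACGAAGTTAT-3′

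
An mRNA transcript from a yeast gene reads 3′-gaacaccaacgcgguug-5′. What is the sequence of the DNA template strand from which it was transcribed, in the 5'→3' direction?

5'-CTTGTGGTTGCGCCAAC-3'

Written 5'→3' the mRNA is GUUGGCGCAACCACAAG, so the coding DNA strand is GTTGGCGCAACCACAAG. The template is its reverse complement.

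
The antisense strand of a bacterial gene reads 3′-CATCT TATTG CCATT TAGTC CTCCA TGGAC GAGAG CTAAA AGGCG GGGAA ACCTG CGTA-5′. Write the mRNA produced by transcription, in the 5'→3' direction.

Reading the template 3'→5' as shown, RNA polymerase pairs each base (A→U, T→A, G↔C) to build mRNA 5'→3' directly.

5′-GUAGAAUAACGGUAAAUCAGGAGGUACCUGCUCUCGAUUUUCCGCCCCUUUGGACGCAU-3′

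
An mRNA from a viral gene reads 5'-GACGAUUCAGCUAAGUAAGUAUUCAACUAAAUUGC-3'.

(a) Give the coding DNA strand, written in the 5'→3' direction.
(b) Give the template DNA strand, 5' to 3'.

(a) The coding strand matches the mRNA with U→T.
(b) The template strand is the reverse complement of the coding strand.

(a) 5'-GACGATTCAGCTAAGTAAGTATTCAACTAAATTGC-3'
(b) 5'-GCAATTTAGTTGAATACTTACTTAGCTGAATCGTC-3'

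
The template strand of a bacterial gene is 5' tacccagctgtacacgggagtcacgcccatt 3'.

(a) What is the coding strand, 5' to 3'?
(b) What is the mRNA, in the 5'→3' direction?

(a) The coding strand is the reverse complement of the template: complement ATGGGTCGACATGTGCCCTCAGTGCGGGTAA, then reverse.
(b) mRNA has the coding-strand sequence with T→U.

(a) 5'-AATGGGCGTGACTCCCGTGTACAGCTGGGTA-3'
(b) 5'-AAUGGGCGUGACUCCCGUGUACAGCUGGGUA-3'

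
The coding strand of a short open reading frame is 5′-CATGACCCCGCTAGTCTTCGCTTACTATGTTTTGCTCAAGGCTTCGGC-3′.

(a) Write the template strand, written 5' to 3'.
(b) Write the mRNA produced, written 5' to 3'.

(a) 5'-GCCGAAGCCTTGAGCAAAACATAGTAAGCGAAGACTAGCGGGGTCATG-3'
(b) 5'-CAUGACCCCGCUAGUCUUCGCUUACUAUGUUUUGCUCAAGGCUUCGGC-3'

(a) The template strand is the reverse complement of the coding strand: complement GTACTGGGGCGATCAGAAGCGAATGATACAAAACGAGTTCCGAAGCCG, then reverse.
(b) mRNA matches the coding strand with T→U.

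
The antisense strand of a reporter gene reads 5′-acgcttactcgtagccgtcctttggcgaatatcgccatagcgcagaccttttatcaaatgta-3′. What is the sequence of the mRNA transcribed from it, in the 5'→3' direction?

5'-UACAUUUGAUAAAAGGUCUGCGCUAUGGCGAUAUUCGCCAAAGGACGGCUACGAGUAAGCGU-3'

RNA polymerase reads the template 3'→5' and synthesizes mRNA 5'→3' by base-pairing (A→U, T→A, G↔C). The complement of the template is TGCGAATGAGCATCGGCAGGAAACCGCTTATAGCGGTATCGCGTCTGGAAAATAGTTTACAT; antiparallel, so 5'→3' the coding strand is TACATTTGATAAAAGGTCTGCGCTATGGCGATATTCGCCAAAGGACGGCTACGAGTAAGCGT. Replace T with U for the mRNA.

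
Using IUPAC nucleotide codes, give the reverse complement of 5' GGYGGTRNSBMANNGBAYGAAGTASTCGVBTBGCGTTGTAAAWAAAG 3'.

5'-CTTTWTTTACAACGCVAVBCGASTACTTCRTVCNNTKVSNYACCRCC-3'

Standard pairs A↔T, G↔C; ambiguity codes pair R↔Y, M↔K, W↔W, S↔S, B↔V, N↔N. Complement (CCRCCAYNSVKTNNCVTRCTTCATSAGCBVAVCGCAACATTTWTTTC), then reverse for 5'→3'.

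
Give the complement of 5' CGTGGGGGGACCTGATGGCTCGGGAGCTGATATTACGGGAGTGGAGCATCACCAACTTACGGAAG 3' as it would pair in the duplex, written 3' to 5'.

3'-GCACCCCCCTGGACTACCGAGCCCTCGACTATAATGCCCTCACCTCGTAGTGGTTGAATGCCTTC-5'

Base-pairing A↔T, G↔C gives the complement. The complementary strand is antiparallel, so paired with a 5'→3' strand it runs 3'→5'.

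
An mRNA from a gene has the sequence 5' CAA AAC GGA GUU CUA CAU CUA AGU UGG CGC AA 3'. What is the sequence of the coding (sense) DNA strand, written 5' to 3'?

The coding DNA strand has the same 5'→3' sequence as the mRNA with U replaced by T.

5′-CAAAACGGAGTTCTACATCTAAGTTGGCGCAA-3′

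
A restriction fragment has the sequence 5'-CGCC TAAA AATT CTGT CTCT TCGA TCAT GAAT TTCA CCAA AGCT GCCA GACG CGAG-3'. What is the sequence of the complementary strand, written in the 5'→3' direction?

5′-CTCGCGTCTGGCAGCTTTGGTGAAATTCATGATCGAAGAGACAGAATTTTTAGGCG-3′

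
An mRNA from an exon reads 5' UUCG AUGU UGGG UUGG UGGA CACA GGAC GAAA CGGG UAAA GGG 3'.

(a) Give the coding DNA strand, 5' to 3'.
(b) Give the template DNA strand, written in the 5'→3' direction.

(a) 5′-TTCGATGTTGGGTTGGTGGACACAGGACGAAACGGGTAAAGGG-3′
(b) 5'-CCCTTTACCCGTTTCGTCCTGTGTCCACCAACCCAACATCGAA-3'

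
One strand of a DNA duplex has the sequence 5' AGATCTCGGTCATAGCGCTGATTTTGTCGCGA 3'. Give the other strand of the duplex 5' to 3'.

5'-TCGCGACAAAATCAGCGCTATGACCGAGATCT-3'

Pairing A↔T and G↔C gives TCTAGAGCCAGTATCGCGACTAAAACAGCGCT, running 3'→5'. Reverse for the 5'→3' convention.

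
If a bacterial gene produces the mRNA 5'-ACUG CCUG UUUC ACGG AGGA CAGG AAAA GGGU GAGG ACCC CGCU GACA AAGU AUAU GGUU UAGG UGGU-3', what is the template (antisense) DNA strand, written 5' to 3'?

Replace U with T to get the coding DNA strand: ACTGCCTGTTTCACGGAGGACAGGAAAAGGGTGAGGACCCCGCTGACAAAGTATATGGTTTAGGTGGT. The template strand is its reverse complement (complement TGACGGACAAAGTGCCTCCTGTCCTTTTCCCACTCCTGGGGCGACTGTTTCATATACCAAATCCACCA, then reverse).

5'-ACCACCTAAACCATATACTTTGTCAGCGGGGTCCTCACCCTTTTCCTGTCCTCCGTGAAACAGGCAGT-3'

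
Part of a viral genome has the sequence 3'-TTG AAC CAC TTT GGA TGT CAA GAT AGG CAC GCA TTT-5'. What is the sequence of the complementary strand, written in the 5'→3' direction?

5'-AACTTGGTGAAACCTACAGTTCTATCCGTGCGTAAA-3'

The strand is given 3'→5', so its complement runs 5'→3' in the same left-to-right order: pair each base A↔T, G↔C.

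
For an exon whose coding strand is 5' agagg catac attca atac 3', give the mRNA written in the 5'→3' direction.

5'-AGAGGCAUACAUUCAAUAC-3'

mRNA has the coding-strand sequence with U in place of T.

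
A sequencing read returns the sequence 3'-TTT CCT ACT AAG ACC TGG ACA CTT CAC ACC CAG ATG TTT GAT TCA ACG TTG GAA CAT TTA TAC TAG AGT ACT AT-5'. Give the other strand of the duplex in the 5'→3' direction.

The strand is given 3'→5', so its complement runs 5'→3' in the same left-to-right order: pair each base A↔T, G↔C.

5′-AAAGGATGATTCTGGACCTGTGAAGTGTGGGTCTACAAACTAAGTTGCAACCTTGTAAATATGATCTCATGATA-3′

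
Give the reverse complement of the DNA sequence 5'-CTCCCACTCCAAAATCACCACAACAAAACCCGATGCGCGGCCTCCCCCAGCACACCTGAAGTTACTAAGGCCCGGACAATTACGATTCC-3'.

5'-GGAATCGTAATTGTCCGGGCCTTAGTAACTTCAGGTGTGCTGGGGGAGGCCGCGCATCGGGTTTTGTTGTGGTGATTTTGGAGTGGGAG-3'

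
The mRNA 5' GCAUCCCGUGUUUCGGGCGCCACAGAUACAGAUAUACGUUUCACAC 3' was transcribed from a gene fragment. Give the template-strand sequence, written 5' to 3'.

Replace U with T to get the coding DNA strand: GCATCCCGTGTTTCGGGCGCCACAGATACAGATATACGTTTCACAC. The template strand is its reverse complement (complement CGTAGGGCACAAAGCCCGCGGTGTCTATGTCTATATGCAAAGTGTG, then reverse).

5'-GTGTGAAACGTATATCTGTATCTGTGGCGCCCGAAACACGGGATGC-3'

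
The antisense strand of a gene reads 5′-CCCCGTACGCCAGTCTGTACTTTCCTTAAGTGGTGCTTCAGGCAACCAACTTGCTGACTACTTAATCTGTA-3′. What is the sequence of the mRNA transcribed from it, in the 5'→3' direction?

5'-UACAGAUUAAGUAGUCAGCAAGUUGGUUGCCUGAAGCACCACUUAAGGAAAGUACAGACUGGCGUACGGGG-3'

The mRNA has the sequence of the coding strand (reverse complement of the template) with T→U. Reverse complement of CCCCGTACGCCAGTCTGTACTTTCCTTAAGTGGTGCTTCAGGCAACCAACTTGCTGACTACTTAATCTGTA is TACAGATTAAGTAGTCAGCAAGTTGGTTGCCTGAAGCACCACTTAAGGAAAGTACAGACTGGCGTACGGGG; then T→U.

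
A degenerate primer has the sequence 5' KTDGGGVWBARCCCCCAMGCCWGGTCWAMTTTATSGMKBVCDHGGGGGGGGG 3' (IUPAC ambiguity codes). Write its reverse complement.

Standard pairs A↔T, G↔C; ambiguity codes pair R↔Y, M↔K, W↔W, S↔S, B↔V, D↔H. Complement (MAHCCCBWVTYGGGGGTKCGGWCCAGWTKAAATASCKMVBGHDCCCCCCCCC), then reverse for 5'→3'.

5'-CCCCCCCCCDHGBVMKCSATAAAKTWGACCWGGCKTGGGGGYTVWBCCCHAM-3'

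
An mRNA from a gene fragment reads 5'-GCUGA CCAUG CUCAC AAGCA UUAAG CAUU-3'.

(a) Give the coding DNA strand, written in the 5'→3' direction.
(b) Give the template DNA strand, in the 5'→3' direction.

(a) 5'-GCTGACCATGCTCACAAGCATTAAGCATT-3'
(b) 5'-AATGCTTAATGCTTGTGAGCATGGTCAGC-3'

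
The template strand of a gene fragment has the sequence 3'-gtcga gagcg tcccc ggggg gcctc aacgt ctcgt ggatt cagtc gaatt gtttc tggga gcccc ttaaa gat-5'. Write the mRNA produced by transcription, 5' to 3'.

Reading the template 3'→5' as shown, RNA polymerase pairs each base (A→U, T→A, G↔C) to build mRNA 5'→3' directly.

5'-CAGCUCUCGCAGGGGCCCCCCGGAGUUGCAGAGCACCUAAGUCAGCUUAACAAAGACCCUCGGGGAAUUUCUA-3'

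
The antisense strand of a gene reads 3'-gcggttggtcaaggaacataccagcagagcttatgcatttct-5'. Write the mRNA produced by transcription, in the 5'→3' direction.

5′-CGCCAACCAGUUCCUUGUAUGGUCGUCUCGAAUACGUAAAGA-3′

Reading the template 3'→5' as shown, RNA polymerase pairs each base (A→U, T→A, G↔C) to build mRNA 5'→3' directly.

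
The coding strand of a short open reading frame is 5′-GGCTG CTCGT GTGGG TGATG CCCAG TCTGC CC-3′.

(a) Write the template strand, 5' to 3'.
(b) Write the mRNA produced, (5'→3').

(a) 5'-GGGCAGACTGGGCATCACCCACACGAGCAGCC-3'
(b) 5'-GGCUGCUCGUGUGGGUGAUGCCCAGUCUGCCC-3'

(a) The template strand is the reverse complement of the coding strand: complement CCGACGAGCACACCCACTACGGGTCAGACGGG, then reverse.
(b) mRNA matches the coding strand with T→U.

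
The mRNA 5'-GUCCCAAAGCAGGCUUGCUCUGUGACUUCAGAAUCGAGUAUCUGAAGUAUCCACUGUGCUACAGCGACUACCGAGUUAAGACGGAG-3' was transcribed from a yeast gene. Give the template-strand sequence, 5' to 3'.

5'-CTCCGTCTTAACTCGGTAGTCGCTGTAGCACAGTGGATACTTCAGATACTCGATTCTGAAGTCACAGAGCAAGCCTGCTTTGGGAC-3'

Replace U with T to get the coding DNA strand: GTCCCAAAGCAGGCTTGCTCTGTGACTTCAGAATCGAGTATCTGAAGTATCCACTGTGCTACAGCGACTACCGAGTTAAGACGGAG. The template strand is its reverse complement (complement CAGGGTTTCGTCCGAACGAGACACTGAAGTCTTAGCTCATAGACTTCATAGGTGACACGATGTCGCTGATGGCTCAATTCTGCCTC, then reverse).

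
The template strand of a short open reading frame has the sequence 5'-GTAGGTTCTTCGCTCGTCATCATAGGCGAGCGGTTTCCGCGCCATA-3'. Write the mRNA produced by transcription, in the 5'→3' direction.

5'-UAUGGCGCGGAAACCGCUCGCCUAUGAUGACGAGCGAAGAACCUAC-3'

RNA polymerase reads the template 3'→5' and synthesizes mRNA 5'→3' by base-pairing (A→U, T→A, G↔C). The complement of the template is CATCCAAGAAGCGAGCAGTAGTATCCGCTCGCCAAAGGCGCGGTAT; antiparallel, so 5'→3' the coding strand is TATGGCGCGGAAACCGCTCGCCTATGATGACGAGCGAAGAACCTAC. Replace T with U for the mRNA.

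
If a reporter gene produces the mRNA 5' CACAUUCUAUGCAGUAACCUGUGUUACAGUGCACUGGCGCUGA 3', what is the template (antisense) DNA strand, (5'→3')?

5'-TCAGCGCCAGTGCACTGTAACACAGGTTACTGCATAGAATGTG-3'

Replace U with T to get the coding DNA strand: CACATTCTATGCAGTAACCTGTGTTACAGTGCACTGGCGCTGA. The template strand is its reverse complement (complement GTGTAAGATACGTCATTGGACACAATGTCACGTGACCGCGACT, then reverse).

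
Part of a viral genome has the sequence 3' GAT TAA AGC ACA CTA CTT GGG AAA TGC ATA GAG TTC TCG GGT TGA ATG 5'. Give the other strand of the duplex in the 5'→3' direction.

The strand is given 3'→5', so its complement runs 5'→3' in the same left-to-right order: pair each base A↔T, G↔C.

5'-CTAATTTCGTGTGATGAACCCTTTACGTATCTCAAGAGCCCAACTTAC-3'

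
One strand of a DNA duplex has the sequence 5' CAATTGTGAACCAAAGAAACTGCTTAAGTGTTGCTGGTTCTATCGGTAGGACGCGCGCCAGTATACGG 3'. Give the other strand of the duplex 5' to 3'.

The complement of CAATTGTGAACCAAAGAAACTGCTTAAGTGTTGCTGGTTCTATCGGTAGGACGCGCGCCAGTATACGG is GTTAACACTTGGTTTCTTTGACGAATTCACAACGACCAAGATAGCCATCCTGCGCGCGGTCATATGCC (A↔T, G↔C). DNA strands are antiparallel, so the complementary strand runs 3'→5'; reversing gives the 5'→3' form.

5'-CCGTATACTGGCGCGCGTCCTACCGATAGAACCAGCAACACTTAAGCAGTTTCTTTGGTTCACAATTG-3'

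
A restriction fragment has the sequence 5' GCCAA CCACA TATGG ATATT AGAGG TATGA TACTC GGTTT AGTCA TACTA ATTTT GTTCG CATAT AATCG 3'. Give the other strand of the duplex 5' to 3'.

5'-CGATTATATGCGAACAAAATTAGTATGACTAAACCGAGTATCATACCTCTAATATCCATATGTGGTTGGC-3'

The complement of GCCAACCACATATGGATATTAGAGGTATGATACTCGGTTTAGTCATACTAATTTTGTTCGCATATAATCG is CGGTTGGTGTATACCTATAATCTCCATACTATGAGCCAAATCAGTATGATTAAAACAAGCGTATATTAGC (A↔T, G↔C). DNA strands are antiparallel, so the complementary strand runs 3'→5'; reversing gives the 5'→3' form.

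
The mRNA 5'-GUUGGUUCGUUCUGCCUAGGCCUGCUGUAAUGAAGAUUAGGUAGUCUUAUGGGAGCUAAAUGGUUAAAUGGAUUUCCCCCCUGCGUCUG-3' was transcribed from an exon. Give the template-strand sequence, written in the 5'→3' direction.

5'-CAGACGCAGGGGGGAAATCCATTTAACCATTTAGCTCCCATAAGACTACCTAATCTTCATTACAGCAGGCCTAGGCAGAACGAACCAAC-3'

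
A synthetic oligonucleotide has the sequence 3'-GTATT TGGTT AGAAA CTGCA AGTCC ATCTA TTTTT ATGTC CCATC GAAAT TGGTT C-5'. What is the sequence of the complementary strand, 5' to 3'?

The strand is given 3'→5', so its complement runs 5'→3' in the same left-to-right order: pair each base A↔T, G↔C.

5′-CATAAACCAATCTTTGACGTTCAGGTAGATAAAAATACAGGGTAGCTTTAACCAAG-3′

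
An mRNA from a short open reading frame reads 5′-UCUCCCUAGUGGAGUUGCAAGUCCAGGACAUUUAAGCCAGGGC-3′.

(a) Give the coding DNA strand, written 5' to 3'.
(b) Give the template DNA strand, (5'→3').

(a) 5'-TCTCCCTAGTGGAGTTGCAAGTCCAGGACATTTAAGCCAGGGC-3'
(b) 5'-GCCCTGGCTTAAATGTCCTGGACTTGCAACTCCACTAGGGAGA-3'

(a) The coding strand matches the mRNA with U→T.
(b) The template strand is the reverse complement of the coding strand.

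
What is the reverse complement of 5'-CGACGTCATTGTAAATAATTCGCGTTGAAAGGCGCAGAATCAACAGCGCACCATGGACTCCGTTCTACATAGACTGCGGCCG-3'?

Reading the sequence 3'→5' and pairing each base (A↔T, G↔C) gives the reverse complement directly.

5'-CGGCCGCAGTCTATGTAGAACGGAGTCCATGGTGCGCTGTTGATTCTGCGCCTTTCAACGCGAATTATTTACAATGACGTCG-3'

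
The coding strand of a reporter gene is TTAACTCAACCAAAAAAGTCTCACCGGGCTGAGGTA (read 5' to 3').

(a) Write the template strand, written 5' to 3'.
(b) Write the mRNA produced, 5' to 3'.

(a) 5′-TACCTCAGCCCGGTGAGACTTTTTTGGTTGAGTTAA-3′
(b) 5'-UUAACUCAACCAAAAAAGUCUCACCGGGCUGAGGUA-3'

(a) The template strand is the reverse complement of the coding strand: complement AATTGAGTTGGTTTTTTCAGAGTGGCCCGACTCCAT, then reverse.
(b) mRNA matches the coding strand with T→U.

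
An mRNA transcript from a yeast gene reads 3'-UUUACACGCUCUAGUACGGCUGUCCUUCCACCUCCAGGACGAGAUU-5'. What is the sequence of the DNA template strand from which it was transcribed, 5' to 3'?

5′-AAATGTGCGAGATCATGCCGACAGGAAGGTGGAGGTCCTGCTCTAA-3′

Written 5'→3' the mRNA is UUAGAGCAGGACCUCCACCUUCCUGUCGGCAUGAUCUCGCACAUUU, so the coding DNA strand is TTAGAGCAGGACCTCCACCTTCCTGTCGGCATGATCTCGCACATTT. The template is its reverse complement.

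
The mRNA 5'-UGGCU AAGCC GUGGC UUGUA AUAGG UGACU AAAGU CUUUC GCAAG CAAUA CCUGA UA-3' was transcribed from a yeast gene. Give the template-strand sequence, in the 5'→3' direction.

Replace U with T to get the coding DNA strand: TGGCTAAGCCGTGGCTTGTAATAGGTGACTAAAGTCTTTCGCAAGCAATACCTGATA. The template strand is its reverse complement (complement ACCGATTCGGCACCGAACATTATCCACTGATTTCAGAAAGCGTTCGTTATGGACTAT, then reverse).

5'-TATCAGGTATTGCTTGCGAAAGACTTTAGTCACCTATTACAAGCCACGGCTTAGCCA-3'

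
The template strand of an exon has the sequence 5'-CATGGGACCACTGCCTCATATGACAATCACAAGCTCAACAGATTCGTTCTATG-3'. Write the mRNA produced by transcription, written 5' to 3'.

5′-CAUAGAACGAAUCUGUUGAGCUUGUGAUUGUCAUAUGAGGCAGUGGUCCCAUG-3′

The mRNA has the sequence of the coding strand (reverse complement of the template) with T→U. Reverse complement of CATGGGACCACTGCCTCATATGACAATCACAAGCTCAACAGATTCGTTCTATG is CATAGAACGAATCTGTTGAGCTTGTGATTGTCATATGAGGCAGTGGTCCCATG; then T→U.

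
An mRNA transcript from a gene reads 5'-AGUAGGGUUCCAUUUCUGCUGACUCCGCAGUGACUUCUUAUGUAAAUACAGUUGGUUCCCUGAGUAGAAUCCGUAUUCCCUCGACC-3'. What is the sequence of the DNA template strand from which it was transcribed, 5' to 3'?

Replace U with T to get the coding DNA strand: AGTAGGGTTCCATTTCTGCTGACTCCGCAGTGACTTCTTATGTAAATACAGTTGGTTCCCTGAGTAGAATCCGTATTCCCTCGACC. The template strand is its reverse complement (complement TCATCCCAAGGTAAAGACGACTGAGGCGTCACTGAAGAATACATTTATGTCAACCAAGGGACTCATCTTAGGCATAAGGGAGCTGG, then reverse).

5'-GGTCGAGGGAATACGGATTCTACTCAGGGAACCAACTGTATTTACATAAGAAGTCACTGCGGAGTCAGCAGAAATGGAACCCTACT-3'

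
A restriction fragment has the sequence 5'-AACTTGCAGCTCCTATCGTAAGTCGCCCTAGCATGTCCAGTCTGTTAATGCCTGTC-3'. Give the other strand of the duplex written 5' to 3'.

5'-GACAGGCATTAACAGACTGGACATGCTAGGGCGACTTACGATAGGAGCTGCAAGTT-3'

The complement of AACTTGCAGCTCCTATCGTAAGTCGCCCTAGCATGTCCAGTCTGTTAATGCCTGTC is TTGAACGTCGAGGATAGCATTCAGCGGGATCGTACAGGTCAGACAATTACGGACAG (A↔T, G↔C). DNA strands are antiparallel, so the complementary strand runs 3'→5'; reversing gives the 5'→3' form.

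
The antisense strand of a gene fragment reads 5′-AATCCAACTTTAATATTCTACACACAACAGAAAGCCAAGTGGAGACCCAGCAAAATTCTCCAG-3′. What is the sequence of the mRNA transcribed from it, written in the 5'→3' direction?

5'-CUGGAGAAUUUUGCUGGGUCUCCACUUGGCUUUCUGUUGUGUGUAGAAUAUUAAAGUUGGAUU-3'

RNA polymerase reads the template 3'→5' and synthesizes mRNA 5'→3' by base-pairing (A→U, T→A, G↔C). The complement of the template is TTAGGTTGAAATTATAAGATGTGTGTTGTCTTTCGGTTCACCTCTGGGTCGTTTTAAGAGGTC; antiparallel, so 5'→3' the coding strand is CTGGAGAATTTTGCTGGGTCTCCACTTGGCTTTCTGTTGTGTGTAGAATATTAAAGTTGGATT. Replace T with U for the mRNA.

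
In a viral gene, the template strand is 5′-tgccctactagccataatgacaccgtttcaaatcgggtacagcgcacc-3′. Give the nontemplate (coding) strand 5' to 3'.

The coding strand is complementary and antiparallel to the template: take the complement (A↔T, G↔C) and reverse.

5'-GGTGCGCTGTACCCGATTTGAAACGGTGTCATTATGGCTAGTAGGGCA-3'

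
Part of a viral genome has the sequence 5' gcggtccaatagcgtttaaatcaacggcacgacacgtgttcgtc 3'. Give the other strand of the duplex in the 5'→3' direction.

5'-GACGAACACGTGTCGTGCCGTTGATTTAAACGCTATTGGACCGC-3'

The complement of GCGGTCCAATAGCGTTTAAATCAACGGCACGACACGTGTTCGTC is CGCCAGGTTATCGCAAATTTAGTTGCCGTGCTGTGCACAAGCAG (A↔T, G↔C). DNA strands are antiparallel, so the complementary strand runs 3'→5'; reversing gives the 5'→3' form.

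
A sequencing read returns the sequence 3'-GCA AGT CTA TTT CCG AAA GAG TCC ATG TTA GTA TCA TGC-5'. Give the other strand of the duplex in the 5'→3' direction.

The strand is given 3'→5', so its complement runs 5'→3' in the same left-to-right order: pair each base A↔T, G↔C.

5'-CGTTCAGATAAAGGCTTTCTCAGGTACAATCATAGTACG-3'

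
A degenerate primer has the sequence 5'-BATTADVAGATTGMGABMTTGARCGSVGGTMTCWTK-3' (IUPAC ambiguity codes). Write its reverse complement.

5'-MAWGAKACCBSCGYTCAAKVTCKCAATCTBHTAATV-3'

Standard pairs A↔T, G↔C; ambiguity codes pair R↔Y, M↔K, W↔W, S↔S, B↔V, D↔H. Complement (VTAATHBTCTAACKCTVKAACTYGCSBCCAKAGWAM), then reverse for 5'→3'.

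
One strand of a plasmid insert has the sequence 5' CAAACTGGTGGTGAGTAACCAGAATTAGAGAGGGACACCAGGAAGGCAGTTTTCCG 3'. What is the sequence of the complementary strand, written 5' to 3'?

5'-CGGAAAACTGCCTTCCTGGTGTCCCTCTCTAATTCTGGTTACTCACCACCAGTTTG-3'

Pairing A↔T and G↔C gives GTTTGACCACCACTCATTGGTCTTAATCTCTCCCTGTGGTCCTTCCGTCAAAAGGC, running 3'→5'. Reverse for the 5'→3' convention.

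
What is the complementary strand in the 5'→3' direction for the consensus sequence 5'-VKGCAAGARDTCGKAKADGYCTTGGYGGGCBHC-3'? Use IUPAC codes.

5'-GDVGCCCRCCAAGRCHTMTMCGAHYTCTTGCMB-3'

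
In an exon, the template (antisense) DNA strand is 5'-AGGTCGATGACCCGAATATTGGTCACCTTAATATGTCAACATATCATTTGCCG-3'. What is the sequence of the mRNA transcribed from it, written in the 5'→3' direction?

5'-CGGCAAAUGAUAUGUUGACAUAUUAAGGUGACCAAUAUUCGGGUCAUCGACCU-3'

RNA polymerase reads the template 3'→5' and synthesizes mRNA 5'→3' by base-pairing (A→U, T→A, G↔C). The complement of the template is TCCAGCTACTGGGCTTATAACCAGTGGAATTATACAGTTGTATAGTAAACGGC; antiparallel, so 5'→3' the coding strand is CGGCAAATGATATGTTGACATATTAAGGTGACCAATATTCGGGTCATCGACCT. Replace T with U for the mRNA.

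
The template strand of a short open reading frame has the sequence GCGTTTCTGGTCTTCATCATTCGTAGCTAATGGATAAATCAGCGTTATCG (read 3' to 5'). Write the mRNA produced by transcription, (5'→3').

Reading the template 3'→5' as shown, RNA polymerase pairs each base (A→U, T→A, G↔C) to build mRNA 5'→3' directly.

5′-CGCAAAGACCAGAAGUAGUAAGCAUCGAUUACCUAUUUAGUCGCAAUAGC-3′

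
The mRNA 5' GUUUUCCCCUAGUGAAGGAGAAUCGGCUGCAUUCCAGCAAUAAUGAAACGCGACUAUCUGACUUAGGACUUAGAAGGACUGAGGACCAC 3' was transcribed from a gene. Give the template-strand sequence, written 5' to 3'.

5'-GTGGTCCTCAGTCCTTCTAAGTCCTAAGTCAGATAGTCGCGTTTCATTATTGCTGGAATGCAGCCGATTCTCCTTCACTAGGGGAAAAC-3'

Replace U with T to get the coding DNA strand: GTTTTCCCCTAGTGAAGGAGAATCGGCTGCATTCCAGCAATAATGAAACGCGACTATCTGACTTAGGACTTAGAAGGACTGAGGACCAC. The template strand is its reverse complement (complement CAAAAGGGGATCACTTCCTCTTAGCCGACGTAAGGTCGTTATTACTTTGCGCTGATAGACTGAATCCTGAATCTTCCTGACTCCTGGTG, then reverse).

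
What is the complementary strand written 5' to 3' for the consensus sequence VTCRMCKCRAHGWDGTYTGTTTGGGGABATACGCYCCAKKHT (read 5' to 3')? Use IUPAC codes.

Standard pairs A↔T, G↔C; ambiguity codes pair R↔Y, M↔K, W↔W, B↔V, D↔H. Complement (BAGYKGMGYTDCWHCARACAAACCCCTVTATGCGRGGTMMDA), then reverse for 5'→3'.

5'-ADMMTGGRGCGTATVTCCCCAAACARACHWCDTYGMGKYGAB-3'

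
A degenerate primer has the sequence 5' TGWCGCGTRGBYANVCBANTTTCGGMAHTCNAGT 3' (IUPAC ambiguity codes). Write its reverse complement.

5′-ACTNGADTKCCGAAANTVGBNTRVCYACGCGWCA-3′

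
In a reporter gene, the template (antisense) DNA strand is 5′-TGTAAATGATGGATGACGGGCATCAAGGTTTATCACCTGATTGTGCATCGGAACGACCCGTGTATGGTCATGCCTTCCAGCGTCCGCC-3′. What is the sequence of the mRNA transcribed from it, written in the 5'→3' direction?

5'-GGCGGACGCUGGAAGGCAUGACCAUACACGGGUCGUUCCGAUGCACAAUCAGGUGAUAAACCUUGAUGCCCGUCAUCCAUCAUUUACA-3'

RNA polymerase reads the template 3'→5' and synthesizes mRNA 5'→3' by base-pairing (A→U, T→A, G↔C). The complement of the template is ACATTTACTACCTACTGCCCGTAGTTCCAAATAGTGGACTAACACGTAGCCTTGCTGGGCACATACCAGTACGGAAGGTCGCAGGCGG; antiparallel, so 5'→3' the coding strand is GGCGGACGCTGGAAGGCATGACCATACACGGGTCGTTCCGATGCACAATCAGGTGATAAACCTTGATGCCCGTCATCCATCATTTACA. Replace T with U for the mRNA.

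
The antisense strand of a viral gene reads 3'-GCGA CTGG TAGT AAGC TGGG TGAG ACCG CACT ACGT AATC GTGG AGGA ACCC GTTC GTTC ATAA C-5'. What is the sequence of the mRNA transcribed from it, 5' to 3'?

5'-CGCUGACCAUCAUUCGACCCACUCUGGCGUGAUGCAUUAGCACCUCCUUGGGCAAGCAAGUAUUG-3'

Reading the template 3'→5' as shown, RNA polymerase pairs each base (A→U, T→A, G↔C) to build mRNA 5'→3' directly.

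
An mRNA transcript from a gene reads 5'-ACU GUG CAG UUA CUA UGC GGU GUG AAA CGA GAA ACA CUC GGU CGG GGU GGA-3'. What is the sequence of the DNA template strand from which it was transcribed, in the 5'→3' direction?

Replace U with T to get the coding DNA strand: ACTGTGCAGTTACTATGCGGTGTGAAACGAGAAACACTCGGTCGGGGTGGA. The template strand is its reverse complement (complement TGACACGTCAATGATACGCCACACTTTGCTCTTTGTGAGCCAGCCCCACCT, then reverse).

5'-TCCACCCCGACCGAGTGTTTCTCGTTTCACACCGCATAGTAACTGCACAGT-3'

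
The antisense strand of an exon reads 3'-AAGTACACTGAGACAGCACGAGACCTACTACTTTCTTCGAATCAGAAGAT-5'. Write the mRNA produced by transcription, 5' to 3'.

5′-UUCAUGUGACUCUGUCGUGCUCUGGAUGAUGAAAGAAGCUUAGUCUUCUA-3′

Reading the template 3'→5' as shown, RNA polymerase pairs each base (A→U, T→A, G↔C) to build mRNA 5'→3' directly.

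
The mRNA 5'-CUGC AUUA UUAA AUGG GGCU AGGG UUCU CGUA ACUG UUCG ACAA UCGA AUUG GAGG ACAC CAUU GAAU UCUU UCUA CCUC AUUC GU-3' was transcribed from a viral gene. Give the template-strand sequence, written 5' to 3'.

5′-ACGAATGAGGTAGAAAGAATTCAATGGTGTCCTCCAATTCGATTGTCGAACAGTTACGAGAACCCTAGCCCCATTTAATAATGCAG-3′

Replace U with T to get the coding DNA strand: CTGCATTATTAAATGGGGCTAGGGTTCTCGTAACTGTTCGACAATCGAATTGGAGGACACCATTGAATTCTTTCTACCTCATTCGT. The template strand is its reverse complement (complement GACGTAATAATTTACCCCGATCCCAAGAGCATTGACAAGCTGTTAGCTTAACCTCCTGTGGTAACTTAAGAAAGATGGAGTAAGCA, then reverse).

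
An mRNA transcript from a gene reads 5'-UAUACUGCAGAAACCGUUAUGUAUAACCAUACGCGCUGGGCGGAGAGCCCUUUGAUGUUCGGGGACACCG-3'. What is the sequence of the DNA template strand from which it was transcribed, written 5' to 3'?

5'-CGGTGTCCCCGAACATCAAAGGGCTCTCCGCCCAGCGCGTATGGTTATACATAACGGTTTCTGCAGTATA-3'

Replace U with T to get the coding DNA strand: TATACTGCAGAAACCGTTATGTATAACCATACGCGCTGGGCGGAGAGCCCTTTGATGTTCGGGGACACCG. The template strand is its reverse complement (complement ATATGACGTCTTTGGCAATACATATTGGTATGCGCGACCCGCCTCTCGGGAAACTACAAGCCCCTGTGGC, then reverse).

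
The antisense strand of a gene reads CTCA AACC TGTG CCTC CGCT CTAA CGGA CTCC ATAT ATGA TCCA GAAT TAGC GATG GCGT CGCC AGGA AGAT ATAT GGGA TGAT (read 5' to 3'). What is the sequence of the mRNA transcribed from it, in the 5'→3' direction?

5′-AUCAUCCCAUAUAUCUUCCUGGCGACGCCAUCGCUAAUUCUGGAUCAUAUAUGGAGUCCGUUAGAGCGGAGGCACAGGUUUGAG-3′

RNA polymerase reads the template 3'→5' and synthesizes mRNA 5'→3' by base-pairing (A→U, T→A, G↔C). The complement of the template is GAGTTTGGACACGGAGGCGAGATTGCCTGAGGTATATACTAGGTCTTAATCGCTACCGCAGCGGTCCTTCTATATACCCTACTA; antiparallel, so 5'→3' the coding strand is ATCATCCCATATATCTTCCTGGCGACGCCATCGCTAATTCTGGATCATATATGGAGTCCGTTAGAGCGGAGGCACAGGTTTGAG. Replace T with U for the mRNA.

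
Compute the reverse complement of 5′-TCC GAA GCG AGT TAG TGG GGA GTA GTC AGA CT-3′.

5'-AGTCTGACTACTCCCCACTAACTCGCTTCGGA-3'

Complement each base (A↔T, G↔C): AGGCTTCGCTCAATCACCCCTCATCAGTCTGA. Then reverse.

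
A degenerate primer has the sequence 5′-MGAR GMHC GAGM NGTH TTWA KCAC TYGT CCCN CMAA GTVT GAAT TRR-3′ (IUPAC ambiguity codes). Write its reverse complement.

Standard pairs A↔T, G↔C; ambiguity codes pair R↔Y, M↔K, W↔W, H↔D, V↔B, N↔N. Complement (KCTYCKDGCTCKNCADAAWTMGTGARCAGGGNGKTTCABACTTAAYY), then reverse for 5'→3'.

5′-YYAATTCABACTTKGNGGGACRAGTGMTWAADACNKCTCGDKCYTCK-3′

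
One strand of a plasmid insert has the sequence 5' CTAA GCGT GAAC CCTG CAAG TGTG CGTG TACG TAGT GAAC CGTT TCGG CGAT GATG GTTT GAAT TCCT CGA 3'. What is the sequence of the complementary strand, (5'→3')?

Pairing A↔T and G↔C gives GATTCGCACTTGGGACGTTCACACGCACATGCATCACTTGGCAAAGCCGCTACTACCAAACTTAAGGAGCT, running 3'→5'. Reverse for the 5'→3' convention.

5'-TCGAGGAATTCAAACCATCATCGCCGAAACGGTTCACTACGTACACGCACACTTGCAGGGTTCACGCTTAG-3'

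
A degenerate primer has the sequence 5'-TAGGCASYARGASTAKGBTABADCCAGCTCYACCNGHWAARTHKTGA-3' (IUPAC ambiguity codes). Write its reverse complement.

Standard pairs A↔T, G↔C; ambiguity codes pair R↔Y, K↔M, W↔W, S↔S, B↔V, D↔H, N↔N. Complement (ATCCGTSRTYCTSATMCVATVTHGGTCGAGRTGGNCDWTTYADMACT), then reverse for 5'→3'.

5'-TCAMDAYTTWDCNGGTRGAGCTGGHTVTAVCMTASTCYTRSTGCCTA-3'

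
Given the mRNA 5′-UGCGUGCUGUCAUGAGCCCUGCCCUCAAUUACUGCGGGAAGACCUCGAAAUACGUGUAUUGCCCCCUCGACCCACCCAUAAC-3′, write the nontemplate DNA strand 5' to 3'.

The coding DNA strand has the same 5'→3' sequence as the mRNA with U replaced by T.

5'-TGCGTGCTGTCATGAGCCCTGCCCTCAATTACTGCGGGAAGACCTCGAAATACGTGTATTGCCCCCTCGACCCACCCATAAC-3'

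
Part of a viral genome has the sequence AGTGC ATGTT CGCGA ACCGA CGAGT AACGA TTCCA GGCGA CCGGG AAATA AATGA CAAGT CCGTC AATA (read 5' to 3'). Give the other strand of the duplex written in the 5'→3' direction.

5'-TATTGACGGACTTGTCATTTATTTCCCGGTCGCCTGGAATCGTTACTCGTCGGTTCGCGAACATGCACT-3'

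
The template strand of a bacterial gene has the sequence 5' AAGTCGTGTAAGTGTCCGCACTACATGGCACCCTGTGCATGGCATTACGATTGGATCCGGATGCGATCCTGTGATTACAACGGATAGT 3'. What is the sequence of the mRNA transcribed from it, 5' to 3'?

5'-ACUAUCCGUUGUAAUCACAGGAUCGCAUCCGGAUCCAAUCGUAAUGCCAUGCACAGGGUGCCAUGUAGUGCGGACACUUACACGACUU-3'

RNA polymerase reads the template 3'→5' and synthesizes mRNA 5'→3' by base-pairing (A→U, T→A, G↔C). The complement of the template is TTCAGCACATTCACAGGCGTGATGTACCGTGGGACACGTACCGTAATGCTAACCTAGGCCTACGCTAGGACACTAATGTTGCCTATCA; antiparallel, so 5'→3' the coding strand is ACTATCCGTTGTAATCACAGGATCGCATCCGGATCCAATCGTAATGCCATGCACAGGGTGCCATGTAGTGCGGACACTTACACGACTT. Replace T with U for the mRNA.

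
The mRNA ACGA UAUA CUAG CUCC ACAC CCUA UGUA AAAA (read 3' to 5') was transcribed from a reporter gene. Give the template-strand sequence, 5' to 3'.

Written 5'→3' the mRNA is AAAAAUGUAUCCCACACCUCGAUCAUAUAGCA, so the coding DNA strand is AAAAATGTATCCCACACCTCGATCATATAGCA. The template is its reverse complement.

5'-TGCTATATGATCGAGGTGTGGGATACATTTTT-3'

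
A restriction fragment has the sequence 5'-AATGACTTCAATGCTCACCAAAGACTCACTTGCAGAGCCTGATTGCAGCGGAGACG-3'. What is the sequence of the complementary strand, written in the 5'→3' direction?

5′-CGTCTCCGCTGCAATCAGGCTCTGCAAGTGAGTCTTTGGTGAGCATTGAAGTCATT-3′

The complement of AATGACTTCAATGCTCACCAAAGACTCACTTGCAGAGCCTGATTGCAGCGGAGACG is TTACTGAAGTTACGAGTGGTTTCTGAGTGAACGTCTCGGACTAACGTCGCCTCTGC (A↔T, G↔C). DNA strands are antiparallel, so the complementary strand runs 3'→5'; reversing gives the 5'→3' form.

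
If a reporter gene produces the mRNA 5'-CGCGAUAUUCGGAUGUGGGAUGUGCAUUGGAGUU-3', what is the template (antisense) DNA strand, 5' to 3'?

5'-AACTCCAATGCACATCCCACATCCGAATATCGCG-3'

Replace U with T to get the coding DNA strand: CGCGATATTCGGATGTGGGATGTGCATTGGAGTT. The template strand is its reverse complement (complement GCGCTATAAGCCTACACCCTACACGTAACCTCAA, then reverse).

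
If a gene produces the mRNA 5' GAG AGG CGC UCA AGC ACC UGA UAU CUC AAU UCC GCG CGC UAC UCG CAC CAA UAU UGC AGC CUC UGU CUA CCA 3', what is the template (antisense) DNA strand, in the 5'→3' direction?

5'-TGGTAGACAGAGGCTGCAATATTGGTGCGAGTAGCGCGCGGAATTGAGATATCAGGTGCTTGAGCGCCTCTC-3'

Replace U with T to get the coding DNA strand: GAGAGGCGCTCAAGCACCTGATATCTCAATTCCGCGCGCTACTCGCACCAATATTGCAGCCTCTGTCTACCA. The template strand is its reverse complement (complement CTCTCCGCGAGTTCGTGGACTATAGAGTTAAGGCGCGCGATGAGCGTGGTTATAACGTCGGAGACAGATGGT, then reverse).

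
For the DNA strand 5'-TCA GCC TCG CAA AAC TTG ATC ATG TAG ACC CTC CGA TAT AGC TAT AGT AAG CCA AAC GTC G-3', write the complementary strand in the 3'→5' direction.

3'-AGTCGGAGCGTTTTGAACTAGTACATCTGGGAGGCTATATCGATATCATTCGGTTTGCAGC-5'

Base-pairing A↔T, G↔C gives the complement. The complementary strand is antiparallel, so paired with a 5'→3' strand it runs 3'→5'.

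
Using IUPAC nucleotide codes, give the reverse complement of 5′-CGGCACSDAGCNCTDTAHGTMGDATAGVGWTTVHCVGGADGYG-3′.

5′-CRCHTCCBGDBAAWCBCTATHCKACDTAHAGNGCTHSGTGCCG-3′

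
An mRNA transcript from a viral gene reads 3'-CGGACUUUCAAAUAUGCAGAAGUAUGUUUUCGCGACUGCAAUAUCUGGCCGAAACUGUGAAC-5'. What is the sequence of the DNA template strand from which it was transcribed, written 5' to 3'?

Written 5'→3' the mRNA is CAAGUGUCAAAGCCGGUCUAUAACGUCAGCGCUUUUGUAUGAAGACGUAUAAACUUUCAGGC, so the coding DNA strand is CAAGTGTCAAAGCCGGTCTATAACGTCAGCGCTTTTGTATGAAGACGTATAAACTTTCAGGC. The template is its reverse complement.

5′-GCCTGAAAGTTTATACGTCTTCATACAAAAGCGCTGACGTTATAGACCGGCTTTGACACTTG-3′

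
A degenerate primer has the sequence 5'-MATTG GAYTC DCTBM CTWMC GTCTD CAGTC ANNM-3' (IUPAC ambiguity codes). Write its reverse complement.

Standard pairs A↔T, G↔C; ambiguity codes pair Y↔R, M↔K, W↔W, B↔V, D↔H, N↔N. Complement (KTAACCTRAGHGAVKGAWKGCAGAHGTCAGTNNK), then reverse for 5'→3'.

5'-KNNTGACTGHAGACGKWAGKVAGHGARTCCAATK-3'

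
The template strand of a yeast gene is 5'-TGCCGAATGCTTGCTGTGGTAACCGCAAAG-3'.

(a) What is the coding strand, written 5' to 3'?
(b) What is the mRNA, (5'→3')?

(a) The coding strand is the reverse complement of the template: complement ACGGCTTACGAACGACACCATTGGCGTTTC, then reverse.
(b) mRNA has the coding-strand sequence with T→U.

(a) 5′-CTTTGCGGTTACCACAGCAAGCATTCGGCA-3′
(b) 5'-CUUUGCGGUUACCACAGCAAGCAUUCGGCA-3'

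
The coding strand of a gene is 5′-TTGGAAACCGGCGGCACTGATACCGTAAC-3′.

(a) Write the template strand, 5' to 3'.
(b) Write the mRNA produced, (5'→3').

(a) The template strand is the reverse complement of the coding strand: complement AACCTTTGGCCGCCGTGACTATGGCATTG, then reverse.
(b) mRNA matches the coding strand with T→U.

(a) 5'-GTTACGGTATCAGTGCCGCCGGTTTCCAA-3'
(b) 5'-UUGGAAACCGGCGGCACUGAUACCGUAAC-3'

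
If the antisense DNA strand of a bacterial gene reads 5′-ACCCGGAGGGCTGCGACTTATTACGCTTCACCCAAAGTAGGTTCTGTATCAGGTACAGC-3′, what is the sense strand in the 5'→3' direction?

The coding strand is complementary and antiparallel to the template: take the complement (A↔T, G↔C) and reverse.

5'-GCTGTACCTGATACAGAACCTACTTTGGGTGAAGCGTAATAAGTCGCAGCCCTCCGGGT-3'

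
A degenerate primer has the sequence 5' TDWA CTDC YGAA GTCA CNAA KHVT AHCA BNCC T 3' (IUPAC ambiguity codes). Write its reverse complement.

5'-AGGNVTGDTABDMTTNGTGACTTCRGHAGTWHA-3'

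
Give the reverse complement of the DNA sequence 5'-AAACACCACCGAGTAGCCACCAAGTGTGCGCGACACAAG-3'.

Complement each base (A↔T, G↔C): TTTGTGGTGGCTCATCGGTGGTTCACACGCGCTGTGTTC. Then reverse.

5'-CTTGTGTCGCGCACACTTGGTGGCTACTCGGTGGTGTTT-3'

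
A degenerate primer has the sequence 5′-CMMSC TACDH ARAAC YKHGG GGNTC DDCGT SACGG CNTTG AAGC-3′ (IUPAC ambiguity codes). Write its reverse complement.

Standard pairs A↔T, G↔C; ambiguity codes pair R↔Y, M↔K, S↔S, D↔H, N↔N. Complement (GKKSGATGHDTYTTGRMDCCCCNAGHHGCASTGCCGNAACTTCG), then reverse for 5'→3'.

5'-GCTTCAANGCCGTSACGHHGANCCCCDMRGTTYTDHGTAGSKKG-3'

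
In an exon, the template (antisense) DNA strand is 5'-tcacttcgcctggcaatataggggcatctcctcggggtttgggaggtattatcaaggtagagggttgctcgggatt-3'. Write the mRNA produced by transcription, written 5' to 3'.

5'-AAUCCCGAGCAACCCUCUACCUUGAUAAUACCUCCCAAACCCCGAGGAGAUGCCCCUAUAUUGCCAGGCGAAGUGA-3'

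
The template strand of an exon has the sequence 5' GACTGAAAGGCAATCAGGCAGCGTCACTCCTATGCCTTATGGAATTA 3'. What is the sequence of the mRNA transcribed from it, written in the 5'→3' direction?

RNA polymerase reads the template 3'→5' and synthesizes mRNA 5'→3' by base-pairing (A→U, T→A, G↔C). The complement of the template is CTGACTTTCCGTTAGTCCGTCGCAGTGAGGATACGGAATACCTTAAT; antiparallel, so 5'→3' the coding strand is TAATTCCATAAGGCATAGGAGTGACGCTGCCTGATTGCCTTTCAGTC. Replace T with U for the mRNA.

5'-UAAUUCCAUAAGGCAUAGGAGUGACGCUGCCUGAUUGCCUUUCAGUC-3'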